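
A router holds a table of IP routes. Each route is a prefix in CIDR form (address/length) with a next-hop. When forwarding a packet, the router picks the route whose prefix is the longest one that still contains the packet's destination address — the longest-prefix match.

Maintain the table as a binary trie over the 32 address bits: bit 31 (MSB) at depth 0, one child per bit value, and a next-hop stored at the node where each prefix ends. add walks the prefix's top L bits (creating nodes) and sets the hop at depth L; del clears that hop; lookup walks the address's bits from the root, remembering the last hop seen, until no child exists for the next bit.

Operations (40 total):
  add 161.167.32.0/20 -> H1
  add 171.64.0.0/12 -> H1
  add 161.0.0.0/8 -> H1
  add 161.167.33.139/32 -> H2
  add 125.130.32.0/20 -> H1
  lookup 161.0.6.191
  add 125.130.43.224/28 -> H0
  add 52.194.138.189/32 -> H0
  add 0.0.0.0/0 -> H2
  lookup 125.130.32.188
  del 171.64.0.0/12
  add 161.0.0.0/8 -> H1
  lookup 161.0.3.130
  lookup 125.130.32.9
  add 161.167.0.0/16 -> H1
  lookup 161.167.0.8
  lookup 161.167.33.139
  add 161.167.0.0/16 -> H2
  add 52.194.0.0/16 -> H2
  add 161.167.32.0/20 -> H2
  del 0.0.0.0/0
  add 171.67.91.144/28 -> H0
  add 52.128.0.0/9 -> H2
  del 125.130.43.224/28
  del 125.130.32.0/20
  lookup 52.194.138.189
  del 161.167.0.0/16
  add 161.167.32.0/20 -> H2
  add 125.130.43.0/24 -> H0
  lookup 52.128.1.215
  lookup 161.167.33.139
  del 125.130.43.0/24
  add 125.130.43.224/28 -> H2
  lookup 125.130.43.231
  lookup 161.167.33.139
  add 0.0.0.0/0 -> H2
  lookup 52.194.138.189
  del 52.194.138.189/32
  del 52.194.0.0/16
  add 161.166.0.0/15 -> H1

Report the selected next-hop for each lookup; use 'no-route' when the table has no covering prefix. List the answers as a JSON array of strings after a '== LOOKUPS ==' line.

Apply in order:
  + 161.167.32.0/20 (H1) depth=20
  + 171.64.0.0/12 (H1) depth=12
  + 161.0.0.0/8 (H1) depth=8
  + 161.167.33.139/32 (H2) depth=32
  + 125.130.32.0/20 (H1) depth=20
  ? 161.0.6.191  path d0:-→d1:-→d2:-→d3:-→d4:-→d5:-→d6:-→d7:-→d8:H1  best=H1
  + 125.130.43.224/28 (H0) depth=28
  + 52.194.138.189/32 (H0) depth=32
  + 0.0.0.0/0 (H2) depth=0
  ? 125.130.32.188  path d0:H2→d1:-→d2:-→d3:-→d4:-→d5:-→d6:-→d7:-→d8:-→d9:-→d10:-→d11:-→d12:-→d13:-→d14:-→d15:-→d16:-→d17:-→d18:-→d19:-→d20:H1  best=H1
  - 171.64.0.0/12 clear@12
  + 161.0.0.0/8 (H1) depth=8
  ? 161.0.3.130  path d0:H2→d1:-→d2:-→d3:-→d4:-→d5:-→d6:-→d7:-→d8:H1  best=H1
  ? 125.130.32.9  path d0:H2→d1:-→d2:-→d3:-→d4:-→d5:-→d6:-→d7:-→d8:-→d9:-→d10:-→d11:-→d12:-→d13:-→d14:-→d15:-→d16:-→d17:-→d18:-→d19:-→d20:H1  best=H1
  + 161.167.0.0/16 (H1) depth=16
  ? 161.167.0.8  path d0:H2→d1:-→d2:-→d3:-→d4:-→d5:-→d6:-→d7:-→d8:H1→d9:-→d10:-→d11:-→d12:-→d13:-→d14:-→d15:-→d16:H1→d17:-→d18:-  best=H1
  ? 161.167.33.139  path d0:H2→d1:-→d2:-→d3:-→d4:-→d5:-→d6:-→d7:-→d8:H1→d9:-→d10:-→d11:-→d12:-→d13:-→d14:-→d15:-→d16:H1→d17:-→d18:-→d19:-→d20:H1→d21:-→d22:-→d23:-→d24:-→d25:-→d26:-→d27:-→d28:-→d29:-→d30:-→d31:-→d32:H2  best=H2
  + 161.167.0.0/16 (H2) depth=16
  + 52.194.0.0/16 (H2) depth=16
  + 161.167.32.0/20 (H2) depth=20
  - 0.0.0.0/0 clear@0
  + 171.67.91.144/28 (H0) depth=28
  + 52.128.0.0/9 (H2) depth=9
  - 125.130.43.224/28 clear@28
  - 125.130.32.0/20 clear@20
  ? 52.194.138.189  path d0:-→d1:-→d2:-→d3:-→d4:-→d5:-→d6:-→d7:-→d8:-→d9:H2→d10:-→d11:-→d12:-→d13:-→d14:-→d15:-→d16:H2→d17:-→d18:-→d19:-→d20:-→d21:-→d22:-→d23:-→d24:-→d25:-→d26:-→d27:-→d28:-→d29:-→d30:-→d31:-→d32:H0  best=H0
  - 161.167.0.0/16 clear@16
  + 161.167.32.0/20 (H2) depth=20
  + 125.130.43.0/24 (H0) depth=24
  ? 52.128.1.215  path d0:-→d1:-→d2:-→d3:-→d4:-→d5:-→d6:-→d7:-→d8:-→d9:H2  best=H2
  ? 161.167.33.139  path d0:-→d1:-→d2:-→d3:-→d4:-→d5:-→d6:-→d7:-→d8:H1→d9:-→d10:-→d11:-→d12:-→d13:-→d14:-→d15:-→d16:-→d17:-→d18:-→d19:-→d20:H2→d21:-→d22:-→d23:-→d24:-→d25:-→d26:-→d27:-→d28:-→d29:-→d30:-→d31:-→d32:H2  best=H2
  - 125.130.43.0/24 clear@24
  + 125.130.43.224/28 (H2) depth=28
  ? 125.130.43.231  path d0:-→d1:-→d2:-→d3:-→d4:-→d5:-→d6:-→d7:-→d8:-→d9:-→d10:-→d11:-→d12:-→d13:-→d14:-→d15:-→d16:-→d17:-→d18:-→d19:-→d20:-→d21:-→d22:-→d23:-→d24:-→d25:-→d26:-→d27:-→d28:H2  best=H2
  ? 161.167.33.139  path d0:-→d1:-→d2:-→d3:-→d4:-→d5:-→d6:-→d7:-→d8:H1→d9:-→d10:-→d11:-→d12:-→d13:-→d14:-→d15:-→d16:-→d17:-→d18:-→d19:-→d20:H2→d21:-→d22:-→d23:-→d24:-→d25:-→d26:-→d27:-→d28:-→d29:-→d30:-→d31:-→d32:H2  best=H2
  + 0.0.0.0/0 (H2) depth=0
  ? 52.194.138.189  path d0:H2→d1:-→d2:-→d3:-→d4:-→d5:-→d6:-→d7:-→d8:-→d9:H2→d10:-→d11:-→d12:-→d13:-→d14:-→d15:-→d16:H2→d17:-→d18:-→d19:-→d20:-→d21:-→d22:-→d23:-→d24:-→d25:-→d26:-→d27:-→d28:-→d29:-→d30:-→d31:-→d32:H0  best=H0
  - 52.194.138.189/32 clear@32
  - 52.194.0.0/16 clear@16
  + 161.166.0.0/15 (H1) depth=15

== LOOKUPS ==
["H1","H1","H1","H1","H1","H2","H0","H2","H2","H2","H2","H0"]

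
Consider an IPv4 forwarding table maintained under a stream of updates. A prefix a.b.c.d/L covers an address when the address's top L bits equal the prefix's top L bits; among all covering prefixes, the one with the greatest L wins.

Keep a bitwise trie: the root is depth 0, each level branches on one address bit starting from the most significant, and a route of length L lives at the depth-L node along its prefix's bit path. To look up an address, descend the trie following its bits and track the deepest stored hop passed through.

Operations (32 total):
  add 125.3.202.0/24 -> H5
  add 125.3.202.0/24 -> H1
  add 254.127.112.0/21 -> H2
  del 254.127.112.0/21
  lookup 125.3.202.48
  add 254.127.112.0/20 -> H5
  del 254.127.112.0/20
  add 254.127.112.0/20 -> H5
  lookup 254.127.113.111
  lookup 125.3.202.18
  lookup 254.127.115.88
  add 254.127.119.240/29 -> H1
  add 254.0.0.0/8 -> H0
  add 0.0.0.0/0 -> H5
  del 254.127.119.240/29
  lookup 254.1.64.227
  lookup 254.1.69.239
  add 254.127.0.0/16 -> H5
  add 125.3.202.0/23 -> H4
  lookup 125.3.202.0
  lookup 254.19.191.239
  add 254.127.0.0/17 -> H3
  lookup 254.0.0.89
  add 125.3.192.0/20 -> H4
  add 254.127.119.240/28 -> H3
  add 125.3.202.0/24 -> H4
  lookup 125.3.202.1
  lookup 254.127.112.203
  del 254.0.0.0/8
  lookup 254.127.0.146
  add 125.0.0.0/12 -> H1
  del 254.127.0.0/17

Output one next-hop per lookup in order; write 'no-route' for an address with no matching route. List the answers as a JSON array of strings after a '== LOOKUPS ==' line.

Process each operation:
  + 125.3.202.0/24 (H5) depth=24
  + 125.3.202.0/24 (H1) depth=24
  + 254.127.112.0/21 (H2) depth=21
  del 254.127.112.0/21 (clear depth 21)
  lookup 125.3.202.48: bits 011111010000001111001010 walk d0:-→d1:-→d2:-→d3:-→d4:-→d5:-→d6:-→d7:-→d8:-→d9:-→d10:-→d11:-→d12:-→d13:-→d14:-→d15:-→d16:-→d17:-→d18:-→d19:-→d20:-→d21:-→d22:-→d23:-→d24:H1 -> H1
  + 254.127.112.0/20 (H5) depth=20
  del 254.127.112.0/20 (clear depth 20)
  + 254.127.112.0/20 (H5) depth=20
  lookup 254.127.113.111: bits 111111100111111101110 walk d0:-→d1:-→d2:-→d3:-→d4:-→d5:-→d6:-→d7:-→d8:-→d9:-→d10:-→d11:-→d12:-→d13:-→d14:-→d15:-→d16:-→d17:-→d18:-→d19:-→d20:H5→d21:- -> H5
  lookup 125.3.202.18: bits 011111010000001111001010 walk d0:-→d1:-→d2:-→d3:-→d4:-→d5:-→d6:-→d7:-→d8:-→d9:-→d10:-→d11:-→d12:-→d13:-→d14:-→d15:-→d16:-→d17:-→d18:-→d19:-→d20:-→d21:-→d22:-→d23:-→d24:H1 -> H1
  lookup 254.127.115.88: bits 111111100111111101110 walk d0:-→d1:-→d2:-→d3:-→d4:-→d5:-→d6:-→d7:-→d8:-→d9:-→d10:-→d11:-→d12:-→d13:-→d14:-→d15:-→d16:-→d17:-→d18:-→d19:-→d20:H5→d21:- -> H5
  + 254.127.119.240/29 (H1) depth=29
  + 254.0.0.0/8 (H0) depth=8
  + 0.0.0.0/0 (H5) depth=0
  del 254.127.119.240/29 (clear depth 29)
  lookup 254.1.64.227: bits 111111100 walk d0:H5→d1:-→d2:-→d3:-→d4:-→d5:-→d6:-→d7:-→d8:H0→d9:- -> H0
  lookup 254.1.69.239: bits 111111100 walk d0:H5→d1:-→d2:-→d3:-→d4:-→d5:-→d6:-→d7:-→d8:H0→d9:- -> H0
  + 254.127.0.0/16 (H5) depth=16
  + 125.3.202.0/23 (H4) depth=23
  lookup 125.3.202.0: bits 011111010000001111001010 walk d0:H5→d1:-→d2:-→d3:-→d4:-→d5:-→d6:-→d7:-→d8:-→d9:-→d10:-→d11:-→d12:-→d13:-→d14:-→d15:-→d16:-→d17:-→d18:-→d19:-→d20:-→d21:-→d22:-→d23:H4→d24:H1 -> H1
  lookup 254.19.191.239: bits 111111100 walk d0:H5→d1:-→d2:-→d3:-→d4:-→d5:-→d6:-→d7:-→d8:H0→d9:- -> H0
  + 254.127.0.0/17 (H3) depth=17
  lookup 254.0.0.89: bits 111111100 walk d0:H5→d1:-→d2:-→d3:-→d4:-→d5:-→d6:-→d7:-→d8:H0→d9:- -> H0
  + 125.3.192.0/20 (H4) depth=20
  + 254.127.119.240/28 (H3) depth=28
  + 125.3.202.0/24 (H4) depth=24
  lookup 125.3.202.1: bits 011111010000001111001010 walk d0:H5→d1:-→d2:-→d3:-→d4:-→d5:-→d6:-→d7:-→d8:-→d9:-→d10:-→d11:-→d12:-→d13:-→d14:-→d15:-→d16:-→d17:-→d18:-→d19:-→d20:H4→d21:-→d22:-→d23:H4→d24:H4 -> H4
  lookup 254.127.112.203: bits 111111100111111101110 walk d0:H5→d1:-→d2:-→d3:-→d4:-→d5:-→d6:-→d7:-→d8:H0→d9:-→d10:-→d11:-→d12:-→d13:-→d14:-→d15:-→d16:H5→d17:H3→d18:-→d19:-→d20:H5→d21:- -> H5
  del 254.0.0.0/8 (clear depth 8)
  lookup 254.127.0.146: bits 11111110011111110 walk d0:H5→d1:-→d2:-→d3:-→d4:-→d5:-→d6:-→d7:-→d8:-→d9:-→d10:-→d11:-→d12:-→d13:-→d14:-→d15:-→d16:H5→d17:H3 -> H3
  + 125.0.0.0/12 (H1) depth=12
  del 254.127.0.0/17 (clear depth 17)

== LOOKUPS ==
["H1","H5","H1","H5","H0","H0","H1","H0","H0","H4","H5","H3"]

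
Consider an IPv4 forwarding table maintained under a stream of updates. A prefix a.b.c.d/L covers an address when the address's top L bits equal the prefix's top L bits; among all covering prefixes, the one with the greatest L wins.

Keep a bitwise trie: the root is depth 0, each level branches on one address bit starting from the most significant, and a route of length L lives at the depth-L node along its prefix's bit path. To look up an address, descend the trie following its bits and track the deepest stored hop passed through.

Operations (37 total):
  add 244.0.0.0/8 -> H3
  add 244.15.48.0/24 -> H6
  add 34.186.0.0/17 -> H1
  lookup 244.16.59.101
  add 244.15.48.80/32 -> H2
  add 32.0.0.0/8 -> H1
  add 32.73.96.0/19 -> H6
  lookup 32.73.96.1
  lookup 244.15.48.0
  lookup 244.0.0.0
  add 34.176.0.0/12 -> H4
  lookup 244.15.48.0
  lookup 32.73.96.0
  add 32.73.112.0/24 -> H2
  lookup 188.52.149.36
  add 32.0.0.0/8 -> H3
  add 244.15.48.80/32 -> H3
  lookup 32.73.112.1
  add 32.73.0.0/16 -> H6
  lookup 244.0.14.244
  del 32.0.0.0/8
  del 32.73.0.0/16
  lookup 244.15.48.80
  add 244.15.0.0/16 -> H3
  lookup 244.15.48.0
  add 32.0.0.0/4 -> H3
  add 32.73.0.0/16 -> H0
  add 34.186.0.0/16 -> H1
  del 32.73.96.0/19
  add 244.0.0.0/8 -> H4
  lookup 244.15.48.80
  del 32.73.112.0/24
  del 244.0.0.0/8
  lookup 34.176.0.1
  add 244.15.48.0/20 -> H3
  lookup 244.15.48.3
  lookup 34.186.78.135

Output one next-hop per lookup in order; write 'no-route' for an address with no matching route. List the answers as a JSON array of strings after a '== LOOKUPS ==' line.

Apply in order:
  + 244.0.0.0/8 (H3) depth=8
  + 244.15.48.0/24 (H6) depth=24
  + 34.186.0.0/17 (H1) depth=17
  lookup 244.16.59.101: bits 11110100000 walk d0:-→d1:-→d2:-→d3:-→d4:-→d5:-→d6:-→d7:-→d8:H3→d9:-→d10:-→d11:- -> H3
  + 244.15.48.80/32 (H2) depth=32
  + 32.0.0.0/8 (H1) depth=8
  + 32.73.96.0/19 (H6) depth=19
  lookup 32.73.96.1: bits 0010000001001001011 walk d0:-→d1:-→d2:-→d3:-→d4:-→d5:-→d6:-→d7:-→d8:H1→d9:-→d10:-→d11:-→d12:-→d13:-→d14:-→d15:-→d16:-→d17:-→d18:-→d19:H6 -> H6
  lookup 244.15.48.0: bits 1111010000001111001100000 walk d0:-→d1:-→d2:-→d3:-→d4:-→d5:-→d6:-→d7:-→d8:H3→d9:-→d10:-→d11:-→d12:-→d13:-→d14:-→d15:-→d16:-→d17:-→d18:-→d19:-→d20:-→d21:-→d22:-→d23:-→d24:H6→d25:- -> H6
  lookup 244.0.0.0: bits 111101000000 walk d0:-→d1:-→d2:-→d3:-→d4:-→d5:-→d6:-→d7:-→d8:H3→d9:-→d10:-→d11:-→d12:- -> H3
  + 34.176.0.0/12 (H4) depth=12
  lookup 244.15.48.0: bits 1111010000001111001100000 walk d0:-→d1:-→d2:-→d3:-→d4:-→d5:-→d6:-→d7:-→d8:H3→d9:-→d10:-→d11:-→d12:-→d13:-→d14:-→d15:-→d16:-→d17:-→d18:-→d19:-→d20:-→d21:-→d22:-→d23:-→d24:H6→d25:- -> H6
  lookup 32.73.96.0: bits 0010000001001001011 walk d0:-→d1:-→d2:-→d3:-→d4:-→d5:-→d6:-→d7:-→d8:H1→d9:-→d10:-→d11:-→d12:-→d13:-→d14:-→d15:-→d16:-→d17:-→d18:-→d19:H6 -> H6
  + 32.73.112.0/24 (H2) depth=24
  lookup 188.52.149.36: bits 1 walk d0:-→d1:- -> no-route
  + 32.0.0.0/8 (H3) depth=8
  + 244.15.48.80/32 (H3) depth=32
  lookup 32.73.112.1: bits 001000000100100101110000 walk d0:-→d1:-→d2:-→d3:-→d4:-→d5:-→d6:-→d7:-→d8:H3→d9:-→d10:-→d11:-→d12:-→d13:-→d14:-→d15:-→d16:-→d17:-→d18:-→d19:H6→d20:-→d21:-→d22:-→d23:-→d24:H2 -> H2
  + 32.73.0.0/16 (H6) depth=16
  lookup 244.0.14.244: bits 111101000000 walk d0:-→d1:-→d2:-→d3:-→d4:-→d5:-→d6:-→d7:-→d8:H3→d9:-→d10:-→d11:-→d12:- -> H3
  del 32.0.0.0/8 (clear depth 8)
  del 32.73.0.0/16 (clear depth 16)
  lookup 244.15.48.80: bits 11110100000011110011000001010000 walk d0:-→d1:-→d2:-→d3:-→d4:-→d5:-→d6:-→d7:-→d8:H3→d9:-→d10:-→d11:-→d12:-→d13:-→d14:-→d15:-→d16:-→d17:-→d18:-→d19:-→d20:-→d21:-→d22:-→d23:-→d24:H6→d25:-→d26:-→d27:-→d28:-→d29:-→d30:-→d31:-→d32:H3 -> H3
  + 244.15.0.0/16 (H3) depth=16
  lookup 244.15.48.0: bits 1111010000001111001100000 walk d0:-→d1:-→d2:-→d3:-→d4:-→d5:-→d6:-→d7:-→d8:H3→d9:-→d10:-→d11:-→d12:-→d13:-→d14:-→d15:-→d16:H3→d17:-→d18:-→d19:-→d20:-→d21:-→d22:-→d23:-→d24:H6→d25:- -> H6
  + 32.0.0.0/4 (H3) depth=4
  + 32.73.0.0/16 (H0) depth=16
  + 34.186.0.0/16 (H1) depth=16
  del 32.73.96.0/19 (clear depth 19)
  + 244.0.0.0/8 (H4) depth=8
  lookup 244.15.48.80: bits 11110100000011110011000001010000 walk d0:-→d1:-→d2:-→d3:-→d4:-→d5:-→d6:-→d7:-→d8:H4→d9:-→d10:-→d11:-→d12:-→d13:-→d14:-→d15:-→d16:H3→d17:-→d18:-→d19:-→d20:-→d21:-→d22:-→d23:-→d24:H6→d25:-→d26:-→d27:-→d28:-→d29:-→d30:-→d31:-→d32:H3 -> H3
  del 32.73.112.0/24 (clear depth 24)
  del 244.0.0.0/8 (clear depth 8)
  lookup 34.176.0.1: bits 001000101011 walk d0:-→d1:-→d2:-→d3:-→d4:H3→d5:-→d6:-→d7:-→d8:-→d9:-→d10:-→d11:-→d12:H4 -> H4
  + 244.15.48.0/20 (H3) depth=20
  lookup 244.15.48.3: bits 1111010000001111001100000 walk d0:-→d1:-→d2:-→d3:-→d4:-→d5:-→d6:-→d7:-→d8:-→d9:-→d10:-→d11:-→d12:-→d13:-→d14:-→d15:-→d16:H3→d17:-→d18:-→d19:-→d20:H3→d21:-→d22:-→d23:-→d24:H6→d25:- -> H6
  lookup 34.186.78.135: bits 00100010101110100 walk d0:-→d1:-→d2:-→d3:-→d4:H3→d5:-→d6:-→d7:-→d8:-→d9:-→d10:-→d11:-→d12:H4→d13:-→d14:-→d15:-→d16:H1→d17:H1 -> H1

== LOOKUPS ==
["H3","H6","H6","H3","H6","H6","no-route","H2","H3","H3","H6","H3","H4","H6","H1"]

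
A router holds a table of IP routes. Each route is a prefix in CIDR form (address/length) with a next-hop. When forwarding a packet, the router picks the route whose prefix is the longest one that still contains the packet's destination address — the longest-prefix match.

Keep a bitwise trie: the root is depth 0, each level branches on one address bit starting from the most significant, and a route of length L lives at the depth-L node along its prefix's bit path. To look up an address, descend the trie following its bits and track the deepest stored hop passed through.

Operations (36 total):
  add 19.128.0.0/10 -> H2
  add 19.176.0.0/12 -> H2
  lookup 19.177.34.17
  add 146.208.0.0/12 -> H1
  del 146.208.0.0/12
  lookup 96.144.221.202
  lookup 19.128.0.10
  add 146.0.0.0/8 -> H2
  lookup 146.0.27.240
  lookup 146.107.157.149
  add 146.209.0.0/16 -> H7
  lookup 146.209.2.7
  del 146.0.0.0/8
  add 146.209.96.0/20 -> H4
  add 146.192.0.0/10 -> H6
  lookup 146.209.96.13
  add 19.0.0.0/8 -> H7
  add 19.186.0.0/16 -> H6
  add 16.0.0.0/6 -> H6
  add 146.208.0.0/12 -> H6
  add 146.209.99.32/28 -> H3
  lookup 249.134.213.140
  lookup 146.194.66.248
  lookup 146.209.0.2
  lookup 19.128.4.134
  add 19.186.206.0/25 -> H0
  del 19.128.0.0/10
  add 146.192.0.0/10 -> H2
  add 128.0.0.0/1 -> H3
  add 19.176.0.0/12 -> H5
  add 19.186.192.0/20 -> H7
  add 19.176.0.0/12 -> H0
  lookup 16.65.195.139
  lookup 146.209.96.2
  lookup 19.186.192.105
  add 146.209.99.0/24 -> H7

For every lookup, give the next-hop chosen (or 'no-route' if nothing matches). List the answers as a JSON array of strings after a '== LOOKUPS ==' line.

Trace:
  + 19.128.0.0/10 (H2) depth=10
  + 19.176.0.0/12 (H2) depth=12
  lookup 19.177.34.17: bits 000100111011 walk d0:-→d1:-→d2:-→d3:-→d4:-→d5:-→d6:-→d7:-→d8:-→d9:-→d10:H2→d11:-→d12:H2 -> H2
  + 146.208.0.0/12 (H1) depth=12
  del 146.208.0.0/12 (clear depth 12)
  lookup 96.144.221.202: bits 0 walk d0:-→d1:- -> no-route
  lookup 19.128.0.10: bits 0001001110 walk d0:-→d1:-→d2:-→d3:-→d4:-→d5:-→d6:-→d7:-→d8:-→d9:-→d10:H2 -> H2
  + 146.0.0.0/8 (H2) depth=8
  lookup 146.0.27.240: bits 10010010 walk d0:-→d1:-→d2:-→d3:-→d4:-→d5:-→d6:-→d7:-→d8:H2 -> H2
  lookup 146.107.157.149: bits 10010010 walk d0:-→d1:-→d2:-→d3:-→d4:-→d5:-→d6:-→d7:-→d8:H2 -> H2
  + 146.209.0.0/16 (H7) depth=16
  lookup 146.209.2.7: bits 1001001011010001 walk d0:-→d1:-→d2:-→d3:-→d4:-→d5:-→d6:-→d7:-→d8:H2→d9:-→d10:-→d11:-→d12:-→d13:-→d14:-→d15:-→d16:H7 -> H7
  del 146.0.0.0/8 (clear depth 8)
  + 146.209.96.0/20 (H4) depth=20
  + 146.192.0.0/10 (H6) depth=10
  lookup 146.209.96.13: bits 10010010110100010110 walk d0:-→d1:-→d2:-→d3:-→d4:-→d5:-→d6:-→d7:-→d8:-→d9:-→d10:H6→d11:-→d12:-→d13:-→d14:-→d15:-→d16:H7→d17:-→d18:-→d19:-→d20:H4 -> H4
  + 19.0.0.0/8 (H7) depth=8
  + 19.186.0.0/16 (H6) depth=16
  + 16.0.0.0/6 (H6) depth=6
  + 146.208.0.0/12 (H6) depth=12
  + 146.209.99.32/28 (H3) depth=28
  lookup 249.134.213.140: bits 1 walk d0:-→d1:- -> no-route
  lookup 146.194.66.248: bits 10010010110 walk d0:-→d1:-→d2:-→d3:-→d4:-→d5:-→d6:-→d7:-→d8:-→d9:-→d10:H6→d11:- -> H6
  lookup 146.209.0.2: bits 10010010110100010 walk d0:-→d1:-→d2:-→d3:-→d4:-→d5:-→d6:-→d7:-→d8:-→d9:-→d10:H6→d11:-→d12:H6→d13:-→d14:-→d15:-→d16:H7→d17:- -> H7
  lookup 19.128.4.134: bits 0001001110 walk d0:-→d1:-→d2:-→d3:-→d4:-→d5:-→d6:H6→d7:-→d8:H7→d9:-→d10:H2 -> H2
  + 19.186.206.0/25 (H0) depth=25
  del 19.128.0.0/10 (clear depth 10)
  + 146.192.0.0/10 (H2) depth=10
  + 128.0.0.0/1 (H3) depth=1
  + 19.176.0.0/12 (H5) depth=12
  + 19.186.192.0/20 (H7) depth=20
  + 19.176.0.0/12 (H0) depth=12
  lookup 16.65.195.139: bits 000100 walk d0:-→d1:-→d2:-→d3:-→d4:-→d5:-→d6:H6 -> H6
  lookup 146.209.96.2: bits 1001001011010001011000 walk d0:-→d1:H3→d2:-→d3:-→d4:-→d5:-→d6:-→d7:-→d8:-→d9:-→d10:H2→d11:-→d12:H6→d13:-→d14:-→d15:-→d16:H7→d17:-→d18:-→d19:-→d20:H4→d21:-→d22:- -> H4
  lookup 19.186.192.105: bits 00010011101110101100 walk d0:-→d1:-→d2:-→d3:-→d4:-→d5:-→d6:H6→d7:-→d8:H7→d9:-→d10:-→d11:-→d12:H0→d13:-→d14:-→d15:-→d16:H6→d17:-→d18:-→d19:-→d20:H7 -> H7
  + 146.209.99.0/24 (H7) depth=24

== LOOKUPS ==
["H2","no-route","H2","H2","H2","H7","H4","no-route","H6","H7","H2","H6","H4","H7"]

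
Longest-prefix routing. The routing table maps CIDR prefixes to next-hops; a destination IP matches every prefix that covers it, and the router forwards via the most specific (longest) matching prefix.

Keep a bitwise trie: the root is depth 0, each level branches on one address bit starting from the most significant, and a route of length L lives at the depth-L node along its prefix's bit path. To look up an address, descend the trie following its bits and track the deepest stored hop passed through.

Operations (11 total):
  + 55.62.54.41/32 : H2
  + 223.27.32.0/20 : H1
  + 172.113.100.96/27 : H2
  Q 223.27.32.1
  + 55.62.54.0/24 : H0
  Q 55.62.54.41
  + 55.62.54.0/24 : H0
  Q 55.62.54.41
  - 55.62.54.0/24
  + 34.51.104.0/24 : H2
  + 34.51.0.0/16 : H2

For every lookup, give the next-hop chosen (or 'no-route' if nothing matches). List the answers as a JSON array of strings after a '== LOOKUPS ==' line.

Trace:
  + 55.62.54.41/32 (H2) depth=32
  + 223.27.32.0/20 (H1) depth=20
  + 172.113.100.96/27 (H2) depth=27
  Q 223.27.32.1: descend 11011111000110110010 ; hops seen [H1] ; pick H1
  + 55.62.54.0/24 (H0) depth=24
  Q 55.62.54.41: descend 00110111001111100011011000101001 ; hops seen [H0,H2] ; pick H2
  + 55.62.54.0/24 (H0) depth=24
  Q 55.62.54.41: descend 00110111001111100011011000101001 ; hops seen [H0,H2] ; pick H2
  - 55.62.54.0/24 clear@24
  + 34.51.104.0/24 (H2) depth=24
  + 34.51.0.0/16 (H2) depth=16

== LOOKUPS ==
["H1","H2","H2"]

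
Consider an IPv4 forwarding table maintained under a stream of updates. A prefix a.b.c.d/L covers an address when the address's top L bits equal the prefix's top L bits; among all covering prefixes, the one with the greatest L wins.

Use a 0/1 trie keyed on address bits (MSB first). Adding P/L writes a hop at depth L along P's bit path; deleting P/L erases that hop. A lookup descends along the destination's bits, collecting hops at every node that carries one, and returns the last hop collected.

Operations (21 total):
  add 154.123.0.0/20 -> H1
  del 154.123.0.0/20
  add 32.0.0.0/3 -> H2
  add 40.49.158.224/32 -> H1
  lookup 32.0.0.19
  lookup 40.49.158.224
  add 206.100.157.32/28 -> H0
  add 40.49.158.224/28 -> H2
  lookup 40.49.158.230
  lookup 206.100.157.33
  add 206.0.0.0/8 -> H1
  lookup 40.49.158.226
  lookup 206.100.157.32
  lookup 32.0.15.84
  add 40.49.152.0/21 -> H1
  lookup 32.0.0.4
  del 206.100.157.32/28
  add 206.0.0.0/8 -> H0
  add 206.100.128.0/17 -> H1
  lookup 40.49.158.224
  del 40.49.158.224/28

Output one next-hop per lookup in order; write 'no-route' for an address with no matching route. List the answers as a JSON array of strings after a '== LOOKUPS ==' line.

Apply in order:
  add 154.123.0.0/20 -> H1 at depth 20
  - 154.123.0.0/20 clear@20
  add 32.0.0.0/3 -> H2 at depth 3
  add 40.49.158.224/32 -> H1 at depth 32
  Q 32.0.0.19: descend 0010 ; hops seen [H2] ; pick H2
  Q 40.49.158.224: descend 00101000001100011001111011100000 ; hops seen [H2,H1] ; pick H1
  add 206.100.157.32/28 -> H0 at depth 28
  add 40.49.158.224/28 -> H2 at depth 28
  Q 40.49.158.230: descend 00101000001100011001111011100 ; hops seen [H2,H2] ; pick H2
  Q 206.100.157.33: descend 1100111001100100100111010010 ; hops seen [H0] ; pick H0
  add 206.0.0.0/8 -> H1 at depth 8
  Q 40.49.158.226: descend 001010000011000110011110111000 ; hops seen [H2,H2] ; pick H2
  Q 206.100.157.32: descend 1100111001100100100111010010 ; hops seen [H1,H0] ; pick H0
  Q 32.0.15.84: descend 0010 ; hops seen [H2] ; pick H2
  add 40.49.152.0/21 -> H1 at depth 21
  Q 32.0.0.4: descend 0010 ; hops seen [H2] ; pick H2
  - 206.100.157.32/28 clear@28
  add 206.0.0.0/8 -> H0 at depth 8
  add 206.100.128.0/17 -> H1 at depth 17
  Q 40.49.158.224: descend 00101000001100011001111011100000 ; hops seen [H2,H1,H2,H1] ; pick H1
  - 40.49.158.224/28 clear@28

== LOOKUPS ==
["H2","H1","H2","H0","H2","H0","H2","H2","H1"]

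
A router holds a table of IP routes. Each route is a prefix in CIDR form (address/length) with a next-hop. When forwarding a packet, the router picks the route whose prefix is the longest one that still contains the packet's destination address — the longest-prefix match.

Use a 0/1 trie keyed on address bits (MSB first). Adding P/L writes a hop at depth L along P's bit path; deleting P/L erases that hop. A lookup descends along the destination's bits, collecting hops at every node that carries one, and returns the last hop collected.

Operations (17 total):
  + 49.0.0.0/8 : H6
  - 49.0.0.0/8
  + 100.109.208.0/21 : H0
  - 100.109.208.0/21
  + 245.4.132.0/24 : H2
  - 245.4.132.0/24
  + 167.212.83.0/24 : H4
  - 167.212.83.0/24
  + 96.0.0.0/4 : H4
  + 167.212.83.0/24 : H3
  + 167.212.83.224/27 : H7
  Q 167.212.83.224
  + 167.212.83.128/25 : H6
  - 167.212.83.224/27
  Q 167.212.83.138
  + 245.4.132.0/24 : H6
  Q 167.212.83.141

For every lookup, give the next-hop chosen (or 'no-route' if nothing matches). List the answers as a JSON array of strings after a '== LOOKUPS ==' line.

Apply in order:
  add 49.0.0.0/8 -> H6 at depth 8
  - 49.0.0.0/8 clear@8
  add 100.109.208.0/21 -> H0 at depth 21
  - 100.109.208.0/21 clear@21
  add 245.4.132.0/24 -> H2 at depth 24
  - 245.4.132.0/24 clear@24
  add 167.212.83.0/24 -> H4 at depth 24
  - 167.212.83.0/24 clear@24
  add 96.0.0.0/4 -> H4 at depth 4
  add 167.212.83.0/24 -> H3 at depth 24
  add 167.212.83.224/27 -> H7 at depth 27
  lookup 167.212.83.224: bits 101001111101010001010011111 walk d0:-→d1:-→d2:-→d3:-→d4:-→d5:-→d6:-→d7:-→d8:-→d9:-→d10:-→d11:-→d12:-→d13:-→d14:-→d15:-→d16:-→d17:-→d18:-→d19:-→d20:-→d21:-→d22:-→d23:-→d24:H3→d25:-→d26:-→d27:H7 -> H7
  add 167.212.83.128/25 -> H6 at depth 25
  - 167.212.83.224/27 clear@27
  lookup 167.212.83.138: bits 1010011111010100010100111 walk d0:-→d1:-→d2:-→d3:-→d4:-→d5:-→d6:-→d7:-→d8:-→d9:-→d10:-→d11:-→d12:-→d13:-→d14:-→d15:-→d16:-→d17:-→d18:-→d19:-→d20:-→d21:-→d22:-→d23:-→d24:H3→d25:H6 -> H6
  add 245.4.132.0/24 -> H6 at depth 24
  lookup 167.212.83.141: bits 1010011111010100010100111 walk d0:-→d1:-→d2:-→d3:-→d4:-→d5:-→d6:-→d7:-→d8:-→d9:-→d10:-→d11:-→d12:-→d13:-→d14:-→d15:-→d16:-→d17:-→d18:-→d19:-→d20:-→d21:-→d22:-→d23:-→d24:H3→d25:H6 -> H6

== LOOKUPS ==
["H7","H6","H6"]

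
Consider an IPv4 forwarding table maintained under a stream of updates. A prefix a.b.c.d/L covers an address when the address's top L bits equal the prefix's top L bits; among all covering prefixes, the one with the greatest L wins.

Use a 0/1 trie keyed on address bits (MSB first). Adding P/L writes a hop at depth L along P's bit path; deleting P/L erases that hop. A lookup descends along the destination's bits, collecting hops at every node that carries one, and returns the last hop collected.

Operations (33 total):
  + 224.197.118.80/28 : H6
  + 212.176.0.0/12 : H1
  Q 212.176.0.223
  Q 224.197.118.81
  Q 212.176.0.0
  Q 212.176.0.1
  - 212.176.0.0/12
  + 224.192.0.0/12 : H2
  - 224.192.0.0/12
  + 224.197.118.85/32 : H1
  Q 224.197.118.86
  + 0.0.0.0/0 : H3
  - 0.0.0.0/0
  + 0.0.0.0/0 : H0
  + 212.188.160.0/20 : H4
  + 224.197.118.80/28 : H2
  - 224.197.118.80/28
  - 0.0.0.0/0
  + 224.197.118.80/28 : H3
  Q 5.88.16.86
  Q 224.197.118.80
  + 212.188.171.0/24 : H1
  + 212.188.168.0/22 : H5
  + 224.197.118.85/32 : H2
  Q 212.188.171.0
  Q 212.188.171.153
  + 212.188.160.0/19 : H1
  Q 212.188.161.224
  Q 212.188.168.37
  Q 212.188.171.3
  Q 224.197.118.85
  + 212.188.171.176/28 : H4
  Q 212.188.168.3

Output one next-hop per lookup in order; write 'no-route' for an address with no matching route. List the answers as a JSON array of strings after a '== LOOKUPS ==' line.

Trace:
  + 224.197.118.80/28 (H6) depth=28
  + 212.176.0.0/12 (H1) depth=12
  Q 212.176.0.223: descend 110101001011 ; hops seen [H1] ; pick H1
  Q 224.197.118.81: descend 1110000011000101011101100101 ; hops seen [H6] ; pick H6
  Q 212.176.0.0: descend 110101001011 ; hops seen [H1] ; pick H1
  Q 212.176.0.1: descend 110101001011 ; hops seen [H1] ; pick H1
  - 212.176.0.0/12 clear@12
  + 224.192.0.0/12 (H2) depth=12
  - 224.192.0.0/12 clear@12
  + 224.197.118.85/32 (H1) depth=32
  Q 224.197.118.86: descend 111000001100010101110110010101 ; hops seen [H6] ; pick H6
  + 0.0.0.0/0 (H3) depth=0
  - 0.0.0.0/0 clear@0
  + 0.0.0.0/0 (H0) depth=0
  + 212.188.160.0/20 (H4) depth=20
  + 224.197.118.80/28 (H2) depth=28
  - 224.197.118.80/28 clear@28
  - 0.0.0.0/0 clear@0
  + 224.197.118.80/28 (H3) depth=28
  Q 5.88.16.86: descend ε ; hops seen [∅] ; pick no-route
  Q 224.197.118.80: descend 11100000110001010111011001010 ; hops seen [H3] ; pick H3
  + 212.188.171.0/24 (H1) depth=24
  + 212.188.168.0/22 (H5) depth=22
  + 224.197.118.85/32 (H2) depth=32
  Q 212.188.171.0: descend 110101001011110010101011 ; hops seen [H4,H5,H1] ; pick H1
  Q 212.188.171.153: descend 110101001011110010101011 ; hops seen [H4,H5,H1] ; pick H1
  + 212.188.160.0/19 (H1) depth=19
  Q 212.188.161.224: descend 11010100101111001010 ; hops seen [H1,H4] ; pick H4
  Q 212.188.168.37: descend 1101010010111100101010 ; hops seen [H1,H4,H5] ; pick H5
  Q 212.188.171.3: descend 110101001011110010101011 ; hops seen [H1,H4,H5,H1] ; pick H1
  Q 224.197.118.85: descend 11100000110001010111011001010101 ; hops seen [H3,H2] ; pick H2
  + 212.188.171.176/28 (H4) depth=28
  Q 212.188.168.3: descend 1101010010111100101010 ; hops seen [H1,H4,H5] ; pick H5

== LOOKUPS ==
["H1","H6","H1","H1","H6","no-route","H3","H1","H1","H4","H5","H1","H2","H5"]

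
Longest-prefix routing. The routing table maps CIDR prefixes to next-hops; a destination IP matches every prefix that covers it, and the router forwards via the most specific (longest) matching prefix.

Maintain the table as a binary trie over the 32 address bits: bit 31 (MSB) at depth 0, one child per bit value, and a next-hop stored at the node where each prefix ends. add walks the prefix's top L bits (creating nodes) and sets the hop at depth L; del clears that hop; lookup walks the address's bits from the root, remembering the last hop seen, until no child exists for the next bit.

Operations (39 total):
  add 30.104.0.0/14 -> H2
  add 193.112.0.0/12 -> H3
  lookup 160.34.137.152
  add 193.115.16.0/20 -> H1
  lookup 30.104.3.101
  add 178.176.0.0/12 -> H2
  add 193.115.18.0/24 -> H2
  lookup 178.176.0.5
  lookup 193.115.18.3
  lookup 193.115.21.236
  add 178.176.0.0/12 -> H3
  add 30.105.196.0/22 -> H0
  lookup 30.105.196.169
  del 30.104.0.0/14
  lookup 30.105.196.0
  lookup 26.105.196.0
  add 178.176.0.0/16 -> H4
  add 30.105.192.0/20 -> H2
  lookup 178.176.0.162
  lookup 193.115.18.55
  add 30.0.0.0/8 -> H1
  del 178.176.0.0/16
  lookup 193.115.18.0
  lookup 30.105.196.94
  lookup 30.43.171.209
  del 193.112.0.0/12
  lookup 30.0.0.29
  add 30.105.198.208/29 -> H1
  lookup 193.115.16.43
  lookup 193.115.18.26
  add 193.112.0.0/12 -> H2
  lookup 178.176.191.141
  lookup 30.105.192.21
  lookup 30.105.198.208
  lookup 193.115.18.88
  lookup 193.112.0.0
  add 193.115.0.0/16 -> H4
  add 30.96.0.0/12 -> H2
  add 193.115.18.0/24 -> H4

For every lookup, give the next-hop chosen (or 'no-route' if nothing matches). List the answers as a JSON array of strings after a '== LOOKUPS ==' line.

Trace:
  add 30.104.0.0/14 -> H2 at depth 14
  add 193.112.0.0/12 -> H3 at depth 12
  Q 160.34.137.152: descend 1 ; hops seen [∅] ; pick no-route
  add 193.115.16.0/20 -> H1 at depth 20
  Q 30.104.3.101: descend 00011110011010 ; hops seen [H2] ; pick H2
  add 178.176.0.0/12 -> H2 at depth 12
  add 193.115.18.0/24 -> H2 at depth 24
  Q 178.176.0.5: descend 101100101011 ; hops seen [H2] ; pick H2
  Q 193.115.18.3: descend 110000010111001100010010 ; hops seen [H3,H1,H2] ; pick H2
  Q 193.115.21.236: descend 110000010111001100010 ; hops seen [H3,H1] ; pick H1
  add 178.176.0.0/12 -> H3 at depth 12
  add 30.105.196.0/22 -> H0 at depth 22
  Q 30.105.196.169: descend 0001111001101001110001 ; hops seen [H2,H0] ; pick H0
  del 30.104.0.0/14 (clear depth 14)
  Q 30.105.196.0: descend 0001111001101001110001 ; hops seen [H0] ; pick H0
  Q 26.105.196.0: descend 00011 ; hops seen [∅] ; pick no-route
  add 178.176.0.0/16 -> H4 at depth 16
  add 30.105.192.0/20 -> H2 at depth 20
  Q 178.176.0.162: descend 1011001010110000 ; hops seen [H3,H4] ; pick H4
  Q 193.115.18.55: descend 110000010111001100010010 ; hops seen [H3,H1,H2] ; pick H2
  add 30.0.0.0/8 -> H1 at depth 8
  del 178.176.0.0/16 (clear depth 16)
  Q 193.115.18.0: descend 110000010111001100010010 ; hops seen [H3,H1,H2] ; pick H2
  Q 30.105.196.94: descend 0001111001101001110001 ; hops seen [H1,H2,H0] ; pick H0
  Q 30.43.171.209: descend 000111100 ; hops seen [H1] ; pick H1
  del 193.112.0.0/12 (clear depth 12)
  Q 30.0.0.29: descend 000111100 ; hops seen [H1] ; pick H1
  add 30.105.198.208/29 -> H1 at depth 29
  Q 193.115.16.43: descend 1100000101110011000100 ; hops seen [H1] ; pick H1
  Q 193.115.18.26: descend 110000010111001100010010 ; hops seen [H1,H2] ; pick H2
  add 193.112.0.0/12 -> H2 at depth 12
  Q 178.176.191.141: descend 1011001010110000 ; hops seen [H3] ; pick H3
  Q 30.105.192.21: descend 000111100110100111000 ; hops seen [H1,H2] ; pick H2
  Q 30.105.198.208: descend 00011110011010011100011011010 ; hops seen [H1,H2,H0,H1] ; pick H1
  Q 193.115.18.88: descend 110000010111001100010010 ; hops seen [H2,H1,H2] ; pick H2
  Q 193.112.0.0: descend 11000001011100 ; hops seen [H2] ; pick H2
  add 193.115.0.0/16 -> H4 at depth 16
  add 30.96.0.0/12 -> H2 at depth 12
  add 193.115.18.0/24 -> H4 at depth 24

== LOOKUPS ==
["no-route","H2","H2","H2","H1","H0","H0","no-route","H4","H2","H2","H0","H1","H1","H1","H2","H3","H2","H1","H2","H2"]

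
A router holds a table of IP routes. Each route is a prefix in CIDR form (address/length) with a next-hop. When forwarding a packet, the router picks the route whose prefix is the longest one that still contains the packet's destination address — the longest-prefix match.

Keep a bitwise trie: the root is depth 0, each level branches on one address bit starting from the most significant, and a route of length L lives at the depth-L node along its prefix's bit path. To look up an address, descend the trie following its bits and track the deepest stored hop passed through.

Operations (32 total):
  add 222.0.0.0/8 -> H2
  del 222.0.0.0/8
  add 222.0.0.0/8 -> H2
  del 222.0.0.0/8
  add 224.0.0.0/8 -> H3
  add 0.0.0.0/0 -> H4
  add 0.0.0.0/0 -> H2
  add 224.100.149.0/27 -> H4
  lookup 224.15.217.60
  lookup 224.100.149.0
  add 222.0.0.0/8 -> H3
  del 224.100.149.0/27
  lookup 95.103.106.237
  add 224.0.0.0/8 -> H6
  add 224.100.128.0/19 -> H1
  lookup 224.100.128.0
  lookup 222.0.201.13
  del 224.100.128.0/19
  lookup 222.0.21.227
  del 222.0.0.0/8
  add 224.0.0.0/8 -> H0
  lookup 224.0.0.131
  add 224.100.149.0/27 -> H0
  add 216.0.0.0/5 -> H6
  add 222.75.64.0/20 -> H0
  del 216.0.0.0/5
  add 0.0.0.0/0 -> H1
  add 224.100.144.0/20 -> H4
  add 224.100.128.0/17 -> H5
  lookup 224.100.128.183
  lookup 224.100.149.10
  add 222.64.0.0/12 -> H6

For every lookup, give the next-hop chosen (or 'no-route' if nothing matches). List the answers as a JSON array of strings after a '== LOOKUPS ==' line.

Apply in order:
  + 222.0.0.0/8 (H2) depth=8
  - 222.0.0.0/8 clear@8
  + 222.0.0.0/8 (H2) depth=8
  - 222.0.0.0/8 clear@8
  + 224.0.0.0/8 (H3) depth=8
  + 0.0.0.0/0 (H4) depth=0
  + 0.0.0.0/0 (H2) depth=0
  + 224.100.149.0/27 (H4) depth=27
  lookup 224.15.217.60: bits 111000000 walk d0:H2→d1:-→d2:-→d3:-→d4:-→d5:-→d6:-→d7:-→d8:H3→d9:- -> H3
  lookup 224.100.149.0: bits 111000000110010010010101000 walk d0:H2→d1:-→d2:-→d3:-→d4:-→d5:-→d6:-→d7:-→d8:H3→d9:-→d10:-→d11:-→d12:-→d13:-→d14:-→d15:-→d16:-→d17:-→d18:-→d19:-→d20:-→d21:-→d22:-→d23:-→d24:-→d25:-→d26:-→d27:H4 -> H4
  + 222.0.0.0/8 (H3) depth=8
  - 224.100.149.0/27 clear@27
  lookup 95.103.106.237: bits ε walk d0:H2 -> H2
  + 224.0.0.0/8 (H6) depth=8
  + 224.100.128.0/19 (H1) depth=19
  lookup 224.100.128.0: bits 1110000001100100100 walk d0:H2→d1:-→d2:-→d3:-→d4:-→d5:-→d6:-→d7:-→d8:H6→d9:-→d10:-→d11:-→d12:-→d13:-→d14:-→d15:-→d16:-→d17:-→d18:-→d19:H1 -> H1
  lookup 222.0.201.13: bits 11011110 walk d0:H2→d1:-→d2:-→d3:-→d4:-→d5:-→d6:-→d7:-→d8:H3 -> H3
  - 224.100.128.0/19 clear@19
  lookup 222.0.21.227: bits 11011110 walk d0:H2→d1:-→d2:-→d3:-→d4:-→d5:-→d6:-→d7:-→d8:H3 -> H3
  - 222.0.0.0/8 clear@8
  + 224.0.0.0/8 (H0) depth=8
  lookup 224.0.0.131: bits 111000000 walk d0:H2→d1:-→d2:-→d3:-→d4:-→d5:-→d6:-→d7:-→d8:H0→d9:- -> H0
  + 224.100.149.0/27 (H0) depth=27
  + 216.0.0.0/5 (H6) depth=5
  + 222.75.64.0/20 (H0) depth=20
  - 216.0.0.0/5 clear@5
  + 0.0.0.0/0 (H1) depth=0
  + 224.100.144.0/20 (H4) depth=20
  + 224.100.128.0/17 (H5) depth=17
  lookup 224.100.128.183: bits 1110000001100100100 walk d0:H1→d1:-→d2:-→d3:-→d4:-→d5:-→d6:-→d7:-→d8:H0→d9:-→d10:-→d11:-→d12:-→d13:-→d14:-→d15:-→d16:-→d17:H5→d18:-→d19:- -> H5
  lookup 224.100.149.10: bits 111000000110010010010101000 walk d0:H1→d1:-→d2:-→d3:-→d4:-→d5:-→d6:-→d7:-→d8:H0→d9:-→d10:-→d11:-→d12:-→d13:-→d14:-→d15:-→d16:-→d17:H5→d18:-→d19:-→d20:H4→d21:-→d22:-→d23:-→d24:-→d25:-→d26:-→d27:H0 -> H0
  + 222.64.0.0/12 (H6) depth=12

== LOOKUPS ==
["H3","H4","H2","H1","H3","H3","H0","H5","H0"]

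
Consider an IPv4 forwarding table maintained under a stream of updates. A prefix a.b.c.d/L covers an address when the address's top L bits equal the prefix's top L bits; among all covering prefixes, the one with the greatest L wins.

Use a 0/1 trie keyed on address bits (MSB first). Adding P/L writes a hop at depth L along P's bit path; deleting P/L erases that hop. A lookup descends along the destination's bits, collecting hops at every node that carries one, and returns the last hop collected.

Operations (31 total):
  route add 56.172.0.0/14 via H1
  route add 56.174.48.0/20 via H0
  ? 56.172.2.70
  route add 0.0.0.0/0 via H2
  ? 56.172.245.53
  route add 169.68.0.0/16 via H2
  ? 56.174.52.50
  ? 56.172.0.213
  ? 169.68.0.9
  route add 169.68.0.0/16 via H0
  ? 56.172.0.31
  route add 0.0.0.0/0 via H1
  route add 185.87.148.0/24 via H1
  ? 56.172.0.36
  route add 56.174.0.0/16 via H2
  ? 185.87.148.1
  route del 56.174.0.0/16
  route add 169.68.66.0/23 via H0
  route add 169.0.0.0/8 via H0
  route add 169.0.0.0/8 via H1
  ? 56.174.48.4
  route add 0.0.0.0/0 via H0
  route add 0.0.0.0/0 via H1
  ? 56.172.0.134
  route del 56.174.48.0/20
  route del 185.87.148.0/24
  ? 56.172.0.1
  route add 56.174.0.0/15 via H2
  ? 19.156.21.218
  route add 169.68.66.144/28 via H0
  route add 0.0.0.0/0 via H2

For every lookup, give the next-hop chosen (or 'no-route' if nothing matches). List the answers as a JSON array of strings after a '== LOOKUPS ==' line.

Apply in order:
  + 56.172.0.0/14 (H1) depth=14
  + 56.174.48.0/20 (H0) depth=20
  lookup 56.172.2.70: bits 00111000101011 walk d0:-→d1:-→d2:-→d3:-→d4:-→d5:-→d6:-→d7:-→d8:-→d9:-→d10:-→d11:-→d12:-→d13:-→d14:H1 -> H1
  + 0.0.0.0/0 (H2) depth=0
  lookup 56.172.245.53: bits 00111000101011 walk d0:H2→d1:-→d2:-→d3:-→d4:-→d5:-→d6:-→d7:-→d8:-→d9:-→d10:-→d11:-→d12:-→d13:-→d14:H1 -> H1
  + 169.68.0.0/16 (H2) depth=16
  lookup 56.174.52.50: bits 00111000101011100011 walk d0:H2→d1:-→d2:-→d3:-→d4:-→d5:-→d6:-→d7:-→d8:-→d9:-→d10:-→d11:-→d12:-→d13:-→d14:H1→d15:-→d16:-→d17:-→d18:-→d19:-→d20:H0 -> H0
  lookup 56.172.0.213: bits 00111000101011 walk d0:H2→d1:-→d2:-→d3:-→d4:-→d5:-→d6:-→d7:-→d8:-→d9:-→d10:-→d11:-→d12:-→d13:-→d14:H1 -> H1
  lookup 169.68.0.9: bits 1010100101000100 walk d0:H2→d1:-→d2:-→d3:-→d4:-→d5:-→d6:-→d7:-→d8:-→d9:-→d10:-→d11:-→d12:-→d13:-→d14:-→d15:-→d16:H2 -> H2
  + 169.68.0.0/16 (H0) depth=16
  lookup 56.172.0.31: bits 00111000101011 walk d0:H2→d1:-→d2:-→d3:-→d4:-→d5:-→d6:-→d7:-→d8:-→d9:-→d10:-→d11:-→d12:-→d13:-→d14:H1 -> H1
  + 0.0.0.0/0 (H1) depth=0
  + 185.87.148.0/24 (H1) depth=24
  lookup 56.172.0.36: bits 00111000101011 walk d0:H1→d1:-→d2:-→d3:-→d4:-→d5:-→d6:-→d7:-→d8:-→d9:-→d10:-→d11:-→d12:-→d13:-→d14:H1 -> H1
  + 56.174.0.0/16 (H2) depth=16
  lookup 185.87.148.1: bits 101110010101011110010100 walk d0:H1→d1:-→d2:-→d3:-→d4:-→d5:-→d6:-→d7:-→d8:-→d9:-→d10:-→d11:-→d12:-→d13:-→d14:-→d15:-→d16:-→d17:-→d18:-→d19:-→d20:-→d21:-→d22:-→d23:-→d24:H1 -> H1
  del 56.174.0.0/16 (clear depth 16)
  + 169.68.66.0/23 (H0) depth=23
  + 169.0.0.0/8 (H0) depth=8
  + 169.0.0.0/8 (H1) depth=8
  lookup 56.174.48.4: bits 00111000101011100011 walk d0:H1→d1:-→d2:-→d3:-→d4:-→d5:-→d6:-→d7:-→d8:-→d9:-→d10:-→d11:-→d12:-→d13:-→d14:H1→d15:-→d16:-→d17:-→d18:-→d19:-→d20:H0 -> H0
  + 0.0.0.0/0 (H0) depth=0
  + 0.0.0.0/0 (H1) depth=0
  lookup 56.172.0.134: bits 00111000101011 walk d0:H1→d1:-→d2:-→d3:-→d4:-→d5:-→d6:-→d7:-→d8:-→d9:-→d10:-→d11:-→d12:-→d13:-→d14:H1 -> H1
  del 56.174.48.0/20 (clear depth 20)
  del 185.87.148.0/24 (clear depth 24)
  lookup 56.172.0.1: bits 00111000101011 walk d0:H1→d1:-→d2:-→d3:-→d4:-→d5:-→d6:-→d7:-→d8:-→d9:-→d10:-→d11:-→d12:-→d13:-→d14:H1 -> H1
  + 56.174.0.0/15 (H2) depth=15
  lookup 19.156.21.218: bits 00 walk d0:H1→d1:-→d2:- -> H1
  + 169.68.66.144/28 (H0) depth=28
  + 0.0.0.0/0 (H2) depth=0

== LOOKUPS ==
["H1","H1","H0","H1","H2","H1","H1","H1","H0","H1","H1","H1"]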